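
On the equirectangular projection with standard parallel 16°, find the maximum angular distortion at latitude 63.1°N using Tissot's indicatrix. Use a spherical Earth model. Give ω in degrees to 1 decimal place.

42.2°

With standard parallel φ₀ = 16°, the equirectangular projection gives x = Rλ cos φ₀, y = Rφ, so h = 1 and k = cos 16° / cos φ.
At 63.1°: h = 1.000, k = 2.125; principal scales a = 2.125, b = 1.000.
sin(ω/2) = (a − b)/(a + b) = 1.125/3.125 = 0.3599, so ω = 2 arcsin(0.3599) ≈ 42.2°.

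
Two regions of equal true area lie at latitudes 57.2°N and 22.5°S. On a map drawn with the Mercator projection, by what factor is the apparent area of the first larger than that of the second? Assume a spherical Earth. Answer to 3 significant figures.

2.91

Mercator areal scale is sec²φ.
At 57.2°: sec²(57.2°) = 1/0.5417² = 3.408.
At 22.5°: sec²(22.5°) = 1/0.9239² = 1.172.
Ratio = 3.408/1.172 = cos²(22.5°)/cos²(57.2°) ≈ 2.91.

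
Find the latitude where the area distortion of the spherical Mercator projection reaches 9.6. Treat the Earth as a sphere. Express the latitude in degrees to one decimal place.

71.2°

Mercator areal scale is sec²φ.
sec²φ = 9.6  ⇒  cos²φ = 0.1042  ⇒  cos φ = 0.3227.
φ = arccos(0.3227) ≈ 71.2°.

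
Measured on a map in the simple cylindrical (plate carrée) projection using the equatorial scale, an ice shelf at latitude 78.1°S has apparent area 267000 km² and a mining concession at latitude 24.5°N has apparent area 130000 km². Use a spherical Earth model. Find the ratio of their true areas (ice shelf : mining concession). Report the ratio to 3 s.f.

0.465

Plate carrée has h = 1 and k = sec φ, giving areal scale sec φ; true area = (apparent area) · cos φ.
True area of ice shelf: 267000 × cos(78.1°) = 267000 × 0.2062 = 55060 km².
True area of mining concession: 130000 × cos(24.5°) = 130000 × 0.9100 = 118300 km².
Ratio = 55060 / 118300 ≈ 0.465.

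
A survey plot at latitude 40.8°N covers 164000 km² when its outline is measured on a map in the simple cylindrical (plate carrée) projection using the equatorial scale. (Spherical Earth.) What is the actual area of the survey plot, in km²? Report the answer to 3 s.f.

In the plate carrée (x = Rλ, y = Rφ), meridians are true-scale (h = 1) and parallels are stretched by k = sec φ.
Areal scale = h·k = 1 × sec φ; at 40.8°, h = 1.000, k = 1.321, so h·k = 1.321.
True area = apparent / (areal scale) = 164000 / 1.321 ≈ 124000 km².

124000 km²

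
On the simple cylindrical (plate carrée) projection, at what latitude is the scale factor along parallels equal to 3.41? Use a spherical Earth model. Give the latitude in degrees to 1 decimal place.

Plate carrée: h = 1, k = sec φ along parallels.
sec φ = 3.41  ⇒  cos φ = 0.2933  ⇒  φ ≈ 72.9°.

72.9°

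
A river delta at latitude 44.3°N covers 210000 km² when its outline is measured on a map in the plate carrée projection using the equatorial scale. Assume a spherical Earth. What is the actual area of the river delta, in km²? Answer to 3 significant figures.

For the equirectangular projection with φ₀ = 0 (plate carrée), h = 1 along meridians and k = sec φ along parallels.
Areal scale = h·k = 1 × sec φ; at 44.3°, h = 1.000, k = 1.397, so h·k = 1.397.
True area = apparent / (areal scale) = 210000 / 1.397 ≈ 150000 km².

150000 km²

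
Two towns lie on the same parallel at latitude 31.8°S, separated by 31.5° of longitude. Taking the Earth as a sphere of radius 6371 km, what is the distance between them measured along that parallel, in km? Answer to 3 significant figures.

2980 km

Arc length along a parallel = R cos φ · Δλ (with Δλ in radians).
= 6371 × cos 31.8° × (31.5° × π/180) = 6371 × 0.8499 × 0.5498 ≈ 2980 km.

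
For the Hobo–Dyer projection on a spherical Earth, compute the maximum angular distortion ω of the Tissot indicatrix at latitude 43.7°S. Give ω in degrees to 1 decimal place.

The Hobo–Dyer projection is cylindrical equal-area with φ₀ = 37.5°. Cylindrical equal-area (φ₀ = 37.5°): h = cos φ / cos 37.5° along meridians, k = cos 37.5° / cos φ along parallels; h·k = 1.
At 43.7°: h = 0.9113, k = 1.097; principal scales a = 1.097, b = 0.9113.
sin(ω/2) = (a − b)/(a + b) = 0.1861/2.009 = 0.09264, so ω = 2 arcsin(0.09264) ≈ 10.6°.

10.6°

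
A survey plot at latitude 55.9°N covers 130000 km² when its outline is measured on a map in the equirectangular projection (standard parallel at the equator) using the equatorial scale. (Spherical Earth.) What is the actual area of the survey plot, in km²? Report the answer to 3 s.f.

72900 km²

For the equirectangular projection with φ₀ = 0 (plate carrée), h = 1 along meridians and k = sec φ along parallels.
Areal scale = h·k = 1 × sec φ; at 55.9°, h = 1.000, k = 1.784, so h·k = 1.784.
True area = apparent / (areal scale) = 130000 / 1.784 ≈ 72900 km².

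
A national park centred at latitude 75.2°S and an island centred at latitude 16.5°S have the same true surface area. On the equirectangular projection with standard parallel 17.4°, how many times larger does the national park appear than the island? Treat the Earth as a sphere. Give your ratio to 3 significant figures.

3.75

In the equirectangular projection with standard parallel φ₀ = 17.4° (x = Rλ cos φ₀, y = Rφ), meridians are true-scale (h = 1) and the parallel scale is k = cos φ₀ / cos φ.
Areal scale at 75.2°: h·k = 1.000 × 3.736 = 3.736.
Areal scale at 16.5°: h·k = 1.000 × 0.9952 = 0.9952.
Ratio = 3.736/0.9952 ≈ 3.75.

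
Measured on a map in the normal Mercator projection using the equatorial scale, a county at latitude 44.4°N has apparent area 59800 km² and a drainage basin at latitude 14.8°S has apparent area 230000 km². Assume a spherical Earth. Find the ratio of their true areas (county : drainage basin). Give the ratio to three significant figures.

On Mercator the areal scale is sec²φ, so true area = apparent × cos²φ.
True area of county: 59800 × cos²(44.4°) = 59800 × 0.5105 = 30530 km².
True area of drainage basin: 230000 × cos²(14.8°) = 230000 × 0.9347 = 215000 km².
Ratio = 30530 / 215000 ≈ 0.142.

0.142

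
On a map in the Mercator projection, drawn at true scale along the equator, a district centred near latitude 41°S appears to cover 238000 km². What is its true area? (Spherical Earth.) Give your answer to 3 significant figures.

136000 km²

For Mercator, h = k = sec φ (a conformal cylindrical projection has a single point scale, 1/cos φ).
Areal scale = k² = sec²φ = 1/cos²(41°) = 1/0.7547² = 1.756.
True area = apparent / (areal scale) = 238000 / 1.756 ≈ 136000 km².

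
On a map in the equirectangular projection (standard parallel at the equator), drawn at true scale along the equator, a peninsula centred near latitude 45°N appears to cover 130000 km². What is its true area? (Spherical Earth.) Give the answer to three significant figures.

91900 km²

In the plate carrée (x = Rλ, y = Rφ), meridians are true-scale (h = 1) and parallels are stretched by k = sec φ.
Areal scale = h·k = 1 × sec φ; at 45°, h = 1.000, k = 1.414, so h·k = 1.414.
True area = apparent / (areal scale) = 130000 / 1.414 ≈ 91900 km².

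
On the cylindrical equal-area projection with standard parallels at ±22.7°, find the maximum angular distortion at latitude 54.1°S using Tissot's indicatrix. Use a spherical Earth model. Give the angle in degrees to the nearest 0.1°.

A cylindrical equal-area projection with standard parallel φ₀ has meridian scale h = cos φ / cos φ₀ and parallel scale k = cos φ₀ / cos φ (so areas are preserved, h·k = 1).
At 54.1°: h = 0.6356, k = 1.573; principal scales a = 1.573, b = 0.6356.
sin(ω/2) = (a − b)/(a + b) = 0.9377/2.209 = 0.4245, so ω = 2 arcsin(0.4245) ≈ 50.2°.

50.2°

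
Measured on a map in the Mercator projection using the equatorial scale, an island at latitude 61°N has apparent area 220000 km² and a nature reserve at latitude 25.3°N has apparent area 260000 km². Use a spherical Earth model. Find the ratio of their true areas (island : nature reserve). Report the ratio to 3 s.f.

On Mercator the areal scale is sec²φ, so true area = apparent × cos²φ.
True area of island: 220000 × cos²(61°) = 220000 × 0.2350 = 51710 km².
True area of nature reserve: 260000 × cos²(25.3°) = 260000 × 0.8174 = 212500 km².
Ratio = 51710 / 212500 ≈ 0.243.

0.243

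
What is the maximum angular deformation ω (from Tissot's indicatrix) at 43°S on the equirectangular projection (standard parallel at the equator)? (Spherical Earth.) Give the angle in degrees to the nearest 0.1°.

17.9°

For the equirectangular projection with φ₀ = 0 (plate carrée), h = 1 along meridians and k = sec φ along parallels.
At 43°: h = 1.000, k = 1.367; principal scales a = 1.367, b = 1.000.
sin(ω/2) = (a − b)/(a + b) = 0.3673/2.367 = 0.1552, so ω = 2 arcsin(0.1552) ≈ 17.9°.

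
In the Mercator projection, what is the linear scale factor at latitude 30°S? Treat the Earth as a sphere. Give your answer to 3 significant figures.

1.15

The Mercator projection is conformal; its linear scale factor is the same in every direction and equals sec φ = 1/cos φ.
k = 1/cos 30° = 1/0.8660 = 1.155.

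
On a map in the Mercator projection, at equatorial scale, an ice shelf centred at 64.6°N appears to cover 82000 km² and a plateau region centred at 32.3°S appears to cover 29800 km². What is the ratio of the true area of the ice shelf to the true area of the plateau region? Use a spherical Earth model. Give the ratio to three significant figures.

On Mercator the areal scale is sec²φ, so true area = apparent × cos²φ.
True area of ice shelf: 82000 × cos²(64.6°) = 82000 × 0.1840 = 15090 km².
True area of plateau region: 29800 × cos²(32.3°) = 29800 × 0.7145 = 21290 km².
Ratio = 15090 / 21290 ≈ 0.709.

0.709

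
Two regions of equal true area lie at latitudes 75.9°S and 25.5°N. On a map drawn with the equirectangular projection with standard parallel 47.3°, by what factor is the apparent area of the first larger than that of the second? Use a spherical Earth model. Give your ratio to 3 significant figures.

In the equirectangular projection with standard parallel φ₀ = 47.3° (x = Rλ cos φ₀, y = Rφ), meridians are true-scale (h = 1) and the parallel scale is k = cos φ₀ / cos φ.
Areal scale at 75.9°: h·k = 1.000 × 2.784 = 2.784.
Areal scale at 25.5°: h·k = 1.000 × 0.7514 = 0.7514.
Ratio = 2.784/0.7514 ≈ 3.70.

3.70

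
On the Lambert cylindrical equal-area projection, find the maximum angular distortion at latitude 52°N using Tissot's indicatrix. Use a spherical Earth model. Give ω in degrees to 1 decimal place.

The Lambert cylindrical equal-area projection is the cylindrical equal-area projection with its standard parallel at the equator (φ₀ = 0). A cylindrical equal-area projection with standard parallel φ₀ has meridian scale h = cos φ / cos φ₀ and parallel scale k = cos φ₀ / cos φ (so areas are preserved, h·k = 1).
At 52°: h = 0.6157, k = 1.624; principal scales a = 1.624, b = 0.6157.
sin(ω/2) = (a − b)/(a + b) = 1.009/2.240 = 0.4503, so ω = 2 arcsin(0.4503) ≈ 53.5°.

53.5°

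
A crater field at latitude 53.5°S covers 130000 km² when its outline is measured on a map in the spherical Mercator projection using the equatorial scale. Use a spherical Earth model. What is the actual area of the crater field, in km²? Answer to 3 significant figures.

Mercator is conformal, so the point scale is isotropic: h = k = sec φ = 1/cos φ.
Areal scale = k² = sec²φ = 1/cos²(53.5°) = 1/0.5948² = 2.826.
True area = apparent / (areal scale) = 130000 / 2.826 ≈ 46000 km².

46000 km²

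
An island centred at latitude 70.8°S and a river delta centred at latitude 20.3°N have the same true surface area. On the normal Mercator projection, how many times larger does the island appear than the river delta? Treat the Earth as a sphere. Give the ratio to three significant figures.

Mercator is conformal with k = sec φ, so areal scale = k² = sec²φ.
At 70.8°: sec²(70.8°) = 1/0.3289² = 9.246.
At 20.3°: sec²(20.3°) = 1/0.9379² = 1.137.
Ratio = 9.246/1.137 = cos²(20.3°)/cos²(70.8°) ≈ 8.13.

8.13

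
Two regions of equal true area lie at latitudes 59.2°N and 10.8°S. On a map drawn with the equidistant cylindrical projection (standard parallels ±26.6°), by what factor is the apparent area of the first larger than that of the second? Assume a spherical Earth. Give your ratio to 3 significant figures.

1.92

The equidistant cylindrical projection with φ₀ = 26.6° has h = 1 (meridians true) and k = cos φ₀ / cos φ along parallels.
Areal scale at 59.2°: h·k = 1.000 × 1.746 = 1.746.
Areal scale at 10.8°: h·k = 1.000 × 0.9103 = 0.9103.
Ratio = 1.746/0.9103 ≈ 1.92.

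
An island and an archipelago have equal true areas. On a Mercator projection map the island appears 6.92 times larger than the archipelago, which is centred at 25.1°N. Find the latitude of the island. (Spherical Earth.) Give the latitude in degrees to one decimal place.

For equal true areas on Mercator, apparent areas scale as sec²φ, so the ratio is cos²φ₂ / cos²φ₁.
cos²φ₂ / cos²φ₁ = 6.92  ⇒  cos φ₁ = cos 25.1° / √6.92 = 0.9056/2.631 = 0.3442.
φ₁ = arccos(0.3442) ≈ 69.9°.

69.9°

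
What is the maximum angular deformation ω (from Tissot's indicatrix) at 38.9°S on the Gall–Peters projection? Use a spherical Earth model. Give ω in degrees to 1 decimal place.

Gall–Peters is a cylindrical equal-area projection with standard parallels at ±45°. A cylindrical equal-area projection with standard parallel φ₀ has meridian scale h = cos φ / cos φ₀ and parallel scale k = cos φ₀ / cos φ (so areas are preserved, h·k = 1).
At 38.9°: h = 1.101, k = 0.9086; principal scales a = 1.101, b = 0.9086.
sin(ω/2) = (a − b)/(a + b) = 0.1920/2.009 = 0.09556, so ω = 2 arcsin(0.09556) ≈ 11.0°.

11.0°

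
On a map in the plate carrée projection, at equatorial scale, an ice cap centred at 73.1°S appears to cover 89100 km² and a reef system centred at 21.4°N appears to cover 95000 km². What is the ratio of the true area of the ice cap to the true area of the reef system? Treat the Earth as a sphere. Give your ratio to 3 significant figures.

On the plate carrée, areal scale = h·k = 1 × sec φ, so true area = apparent × cos φ.
True area of ice cap: 89100 × cos(73.1°) = 89100 × 0.2907 = 25900 km².
True area of reef system: 95000 × cos(21.4°) = 95000 × 0.9311 = 88450 km².
Ratio = 25900 / 88450 ≈ 0.293.

0.293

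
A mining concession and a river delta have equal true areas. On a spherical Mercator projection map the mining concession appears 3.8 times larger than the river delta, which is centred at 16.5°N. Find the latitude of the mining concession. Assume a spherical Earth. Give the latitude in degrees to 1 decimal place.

Mercator areal scale is sec²φ, so apparent-area ratio = sec²φ₁ / sec²φ₂ = cos²φ₂ / cos²φ₁.
cos²φ₂ / cos²φ₁ = 3.8  ⇒  cos φ₁ = cos 16.5° / √3.8 = 0.9588/1.949 = 0.4919.
φ₁ = arccos(0.4919) ≈ 60.5°.

60.5°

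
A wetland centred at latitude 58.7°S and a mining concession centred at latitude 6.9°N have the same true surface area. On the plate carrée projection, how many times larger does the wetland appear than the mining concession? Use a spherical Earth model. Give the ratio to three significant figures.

For the equirectangular projection with φ₀ = 0 (plate carrée), h = 1 along meridians and k = sec φ along parallels.
Areal scale at 58.7°: h·k = 1.000 × 1.925 = 1.925.
Areal scale at 6.9°: h·k = 1.000 × 1.007 = 1.007.
Ratio = 1.925/1.007 ≈ 1.91.

1.91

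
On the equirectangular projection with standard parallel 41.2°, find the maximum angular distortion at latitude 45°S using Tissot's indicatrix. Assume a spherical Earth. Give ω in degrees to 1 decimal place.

In the equirectangular projection with standard parallel φ₀ = 41.2° (x = Rλ cos φ₀, y = Rφ), meridians are true-scale (h = 1) and the parallel scale is k = cos φ₀ / cos φ.
At 45°: h = 1.000, k = 1.064; principal scales a = 1.064, b = 1.000.
sin(ω/2) = (a − b)/(a + b) = 0.06408/2.064 = 0.03104, so ω = 2 arcsin(0.03104) ≈ 3.6°.

3.6°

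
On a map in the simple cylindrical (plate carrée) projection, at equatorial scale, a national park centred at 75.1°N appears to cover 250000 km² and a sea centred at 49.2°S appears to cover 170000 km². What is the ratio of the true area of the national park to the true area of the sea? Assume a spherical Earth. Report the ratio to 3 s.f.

0.579

On the plate carrée, areal scale = h·k = 1 × sec φ, so true area = apparent × cos φ.
True area of national park: 250000 × cos(75.1°) = 250000 × 0.2571 = 64280 km².
True area of sea: 170000 × cos(49.2°) = 170000 × 0.6534 = 111100 km².
Ratio = 64280 / 111100 ≈ 0.579.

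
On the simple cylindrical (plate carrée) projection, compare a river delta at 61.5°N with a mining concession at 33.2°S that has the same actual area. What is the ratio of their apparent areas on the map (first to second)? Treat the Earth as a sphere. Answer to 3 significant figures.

1.75

Plate carrée maps x = Rλ, y = Rφ. The meridian scale is h = 1 and the parallel scale is k = 1/cos φ = sec φ.
Areal scale at 61.5°: h·k = 1.000 × 2.096 = 2.096.
Areal scale at 33.2°: h·k = 1.000 × 1.195 = 1.195.
Ratio = 2.096/1.195 ≈ 1.75.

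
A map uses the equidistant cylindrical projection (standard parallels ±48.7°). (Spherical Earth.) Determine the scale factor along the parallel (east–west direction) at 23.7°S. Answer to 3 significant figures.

0.721

With standard parallel φ₀ = 48.7°, the equirectangular projection gives x = Rλ cos φ₀, y = Rφ, so h = 1 and k = cos 48.7° / cos φ.
k = cos 48.7° / cos 23.7° = 0.6600/0.9157 = 0.7208.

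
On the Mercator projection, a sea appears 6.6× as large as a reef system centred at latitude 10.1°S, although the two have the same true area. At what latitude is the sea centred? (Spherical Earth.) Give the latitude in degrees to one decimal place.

67.5°

Mercator areal scale is sec²φ, so apparent-area ratio = sec²φ₁ / sec²φ₂ = cos²φ₂ / cos²φ₁.
cos²φ₂ / cos²φ₁ = 6.6  ⇒  cos φ₁ = cos 10.1° / √6.6 = 0.9845/2.569 = 0.3832.
φ₁ = arccos(0.3832) ≈ 67.5°.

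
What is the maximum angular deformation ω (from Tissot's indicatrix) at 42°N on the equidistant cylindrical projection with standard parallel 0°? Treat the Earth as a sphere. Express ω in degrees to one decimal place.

16.9°

In the plate carrée (x = Rλ, y = Rφ), meridians are true-scale (h = 1) and parallels are stretched by k = sec φ.
At 42°: h = 1.000, k = 1.346; principal scales a = 1.346, b = 1.000.
sin(ω/2) = (a − b)/(a + b) = 0.3456/2.346 = 0.1474, so ω = 2 arcsin(0.1474) ≈ 16.9°.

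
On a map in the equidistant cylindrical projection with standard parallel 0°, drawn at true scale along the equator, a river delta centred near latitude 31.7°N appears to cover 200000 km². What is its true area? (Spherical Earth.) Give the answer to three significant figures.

In the plate carrée (x = Rλ, y = Rφ), meridians are true-scale (h = 1) and parallels are stretched by k = sec φ.
Areal scale = h·k = 1 × sec φ; at 31.7°, h = 1.000, k = 1.175, so h·k = 1.175.
True area = apparent / (areal scale) = 200000 / 1.175 ≈ 170000 km².

170000 km²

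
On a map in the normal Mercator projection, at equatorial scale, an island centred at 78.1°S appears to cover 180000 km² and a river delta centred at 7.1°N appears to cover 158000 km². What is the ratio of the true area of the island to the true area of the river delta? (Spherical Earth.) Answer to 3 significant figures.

0.0492

On Mercator the areal scale is sec²φ, so true area = apparent × cos²φ.
True area of island: 180000 × cos²(78.1°) = 180000 × 0.04252 = 7654 km².
True area of river delta: 158000 × cos²(7.1°) = 158000 × 0.9847 = 155600 km².
Ratio = 7654 / 155600 ≈ 0.0492.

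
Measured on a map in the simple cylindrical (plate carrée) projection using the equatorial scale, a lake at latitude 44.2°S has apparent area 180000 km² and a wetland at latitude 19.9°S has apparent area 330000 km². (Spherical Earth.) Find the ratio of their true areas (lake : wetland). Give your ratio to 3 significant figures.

Plate carrée has h = 1 and k = sec φ, giving areal scale sec φ; true area = (apparent area) · cos φ.
True area of lake: 180000 × cos(44.2°) = 180000 × 0.7169 = 129000 km².
True area of wetland: 330000 × cos(19.9°) = 330000 × 0.9403 = 310300 km².
Ratio = 129000 / 310300 ≈ 0.416.

0.416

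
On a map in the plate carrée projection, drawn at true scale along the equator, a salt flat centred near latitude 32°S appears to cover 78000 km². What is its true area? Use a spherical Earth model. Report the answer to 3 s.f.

66100 km²

For the equirectangular projection with φ₀ = 0 (plate carrée), h = 1 along meridians and k = sec φ along parallels.
Areal scale = h·k = 1 × sec φ; at 32°, h = 1.000, k = 1.179, so h·k = 1.179.
True area = apparent / (areal scale) = 78000 / 1.179 ≈ 66100 km².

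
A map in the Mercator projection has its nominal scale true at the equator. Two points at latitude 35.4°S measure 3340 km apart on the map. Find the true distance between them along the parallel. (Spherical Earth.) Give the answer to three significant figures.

2720 km

Mercator is conformal, so the point scale is isotropic: h = k = sec φ = 1/cos φ.
Along the parallel at 35.4°, map distances are exaggerated by k = sec 35.4° = 1.227.
True distance = 3340 / 1.227 = 3340 × cos 35.4° ≈ 2720 km.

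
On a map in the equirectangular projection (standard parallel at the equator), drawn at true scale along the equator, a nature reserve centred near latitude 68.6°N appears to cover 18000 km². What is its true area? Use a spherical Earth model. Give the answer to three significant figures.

6570 km²

For the equirectangular projection with φ₀ = 0 (plate carrée), h = 1 along meridians and k = sec φ along parallels.
Areal scale = h·k = 1 × sec φ; at 68.6°, h = 1.000, k = 2.741, so h·k = 2.741.
True area = apparent / (areal scale) = 18000 / 2.741 ≈ 6570 km².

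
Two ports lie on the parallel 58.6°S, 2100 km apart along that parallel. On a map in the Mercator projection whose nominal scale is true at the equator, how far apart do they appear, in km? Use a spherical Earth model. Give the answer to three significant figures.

The Mercator projection is conformal; its linear scale factor is the same in every direction and equals sec φ = 1/cos φ.
Along the parallel, k = sec 58.6° = 1/0.5210 = 1.919.
Map distance = 2100 × 1.919 ≈ 4030 km.

4030 km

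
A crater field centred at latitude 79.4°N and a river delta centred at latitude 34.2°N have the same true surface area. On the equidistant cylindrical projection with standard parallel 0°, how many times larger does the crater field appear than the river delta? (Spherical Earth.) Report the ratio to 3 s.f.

Plate carrée maps x = Rλ, y = Rφ. The meridian scale is h = 1 and the parallel scale is k = 1/cos φ = sec φ.
Areal scale at 79.4°: h·k = 1.000 × 5.436 = 5.436.
Areal scale at 34.2°: h·k = 1.000 × 1.209 = 1.209.
Ratio = 5.436/1.209 ≈ 4.50.

4.50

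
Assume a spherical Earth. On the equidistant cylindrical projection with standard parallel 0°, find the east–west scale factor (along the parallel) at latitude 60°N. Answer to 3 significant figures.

For the equirectangular projection with φ₀ = 0 (plate carrée), h = 1 along meridians and k = sec φ along parallels.
k = 1/cos 60° = 1/0.5000 = 2.000.

2.00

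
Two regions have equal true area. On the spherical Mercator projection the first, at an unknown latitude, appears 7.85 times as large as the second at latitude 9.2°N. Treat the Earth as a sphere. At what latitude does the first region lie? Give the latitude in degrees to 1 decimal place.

69.4°

On Mercator, (apparent₁)/(apparent₂) = sec²φ₁ / sec²φ₂ when true areas are equal.
cos²φ₂ / cos²φ₁ = 7.85  ⇒  cos φ₁ = cos 9.2° / √7.85 = 0.9871/2.802 = 0.3523.
φ₁ = arccos(0.3523) ≈ 69.4°.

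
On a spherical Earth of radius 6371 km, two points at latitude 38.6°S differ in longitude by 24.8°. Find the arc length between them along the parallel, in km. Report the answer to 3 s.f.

Arc length along a parallel = R cos φ · Δλ (with Δλ in radians).
= 6371 × cos 38.6° × (24.8° × π/180) = 6371 × 0.7815 × 0.4328 ≈ 2160 km.

2160 km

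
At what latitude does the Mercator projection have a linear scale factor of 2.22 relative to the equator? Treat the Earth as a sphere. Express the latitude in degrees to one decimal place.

Mercator scale is k = sec φ = 1/cos φ.
1/cos φ = 2.22  ⇒  cos φ = 0.4505  ⇒  φ = arccos(0.4505) ≈ 63.2°.

63.2°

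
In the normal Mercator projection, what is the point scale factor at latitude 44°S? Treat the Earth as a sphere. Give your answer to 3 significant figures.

The Mercator projection is conformal; its linear scale factor is the same in every direction and equals sec φ = 1/cos φ.
k = 1/cos 44° = 1/0.7193 = 1.390.

1.39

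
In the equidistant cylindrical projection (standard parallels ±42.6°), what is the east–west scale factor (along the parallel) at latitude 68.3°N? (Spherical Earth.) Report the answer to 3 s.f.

In the equirectangular projection with standard parallel φ₀ = 42.6° (x = Rλ cos φ₀, y = Rφ), meridians are true-scale (h = 1) and the parallel scale is k = cos φ₀ / cos φ.
k = cos 42.6° / cos 68.3° = 0.7361/0.3697 = 1.991.

1.99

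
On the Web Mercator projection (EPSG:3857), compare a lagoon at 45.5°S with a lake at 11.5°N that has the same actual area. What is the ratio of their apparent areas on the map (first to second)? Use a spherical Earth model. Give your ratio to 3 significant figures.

Mercator areal scale is sec²φ.
At 45.5°: sec²(45.5°) = 1/0.7009² = 2.036.
At 11.5°: sec²(11.5°) = 1/0.9799² = 1.041.
Ratio = 2.036/1.041 = cos²(11.5°)/cos²(45.5°) ≈ 1.95.

1.95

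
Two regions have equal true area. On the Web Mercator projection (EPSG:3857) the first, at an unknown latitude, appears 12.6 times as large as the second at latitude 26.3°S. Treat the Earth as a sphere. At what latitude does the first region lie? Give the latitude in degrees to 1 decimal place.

Mercator areal scale is sec²φ, so apparent-area ratio = sec²φ₁ / sec²φ₂ = cos²φ₂ / cos²φ₁.
cos²φ₂ / cos²φ₁ = 12.6  ⇒  cos φ₁ = cos 26.3° / √12.6 = 0.8965/3.550 = 0.2526.
φ₁ = arccos(0.2526) ≈ 75.4°.

75.4°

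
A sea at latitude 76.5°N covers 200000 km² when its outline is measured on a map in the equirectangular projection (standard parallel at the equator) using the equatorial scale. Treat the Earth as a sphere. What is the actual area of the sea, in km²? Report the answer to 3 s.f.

Plate carrée maps x = Rλ, y = Rφ. The meridian scale is h = 1 and the parallel scale is k = 1/cos φ = sec φ.
Areal scale = h·k = 1 × sec φ; at 76.5°, h = 1.000, k = 4.284, so h·k = 4.284.
True area = apparent / (areal scale) = 200000 / 4.284 ≈ 46700 km².

46700 km²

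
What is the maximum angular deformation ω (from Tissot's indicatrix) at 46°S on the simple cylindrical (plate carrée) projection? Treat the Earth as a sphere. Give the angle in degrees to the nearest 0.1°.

20.8°

Plate carrée maps x = Rλ, y = Rφ. The meridian scale is h = 1 and the parallel scale is k = 1/cos φ = sec φ.
At 46°: h = 1.000, k = 1.440; principal scales a = 1.440, b = 1.000.
sin(ω/2) = (a − b)/(a + b) = 0.4396/2.440 = 0.1802, so ω = 2 arcsin(0.1802) ≈ 20.8°.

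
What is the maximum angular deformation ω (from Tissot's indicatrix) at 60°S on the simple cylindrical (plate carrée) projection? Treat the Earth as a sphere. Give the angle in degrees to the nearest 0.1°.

For the equirectangular projection with φ₀ = 0 (plate carrée), h = 1 along meridians and k = sec φ along parallels.
At 60°: h = 1.000, k = 2.000; principal scales a = 2.000, b = 1.000.
sin(ω/2) = (a − b)/(a + b) = 1.0000/3.000 = 0.3333, so ω = 2 arcsin(0.3333) ≈ 38.9°.

38.9°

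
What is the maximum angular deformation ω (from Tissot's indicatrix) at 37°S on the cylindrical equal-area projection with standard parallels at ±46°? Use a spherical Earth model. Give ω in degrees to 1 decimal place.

15.9°

For cylindrical equal-area with standard parallel φ₀, h = cos φ / cos φ₀ and k = cos φ₀ / cos φ, so h·k = 1.
At 37°: h = 1.150, k = 0.8698; principal scales a = 1.150, b = 0.8698.
sin(ω/2) = (a − b)/(a + b) = 0.2799/2.019 = 0.1386, so ω = 2 arcsin(0.1386) ≈ 15.9°.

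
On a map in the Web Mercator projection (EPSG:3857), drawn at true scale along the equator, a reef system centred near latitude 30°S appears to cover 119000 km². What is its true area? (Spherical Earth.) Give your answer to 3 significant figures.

Mercator is conformal, so the point scale is isotropic: h = k = sec φ = 1/cos φ.
Areal scale = k² = sec²φ = 1/cos²(30°) = 1/0.8660² = 1.333.
True area = apparent / (areal scale) = 119000 / 1.333 ≈ 89200 km².

89200 km²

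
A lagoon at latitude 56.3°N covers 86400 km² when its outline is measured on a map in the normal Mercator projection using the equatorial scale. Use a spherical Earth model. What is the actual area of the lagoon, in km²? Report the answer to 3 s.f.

Mercator is conformal, so the point scale is isotropic: h = k = sec φ = 1/cos φ.
Areal scale = k² = sec²φ = 1/cos²(56.3°) = 1/0.5548² = 3.248.
True area = apparent / (areal scale) = 86400 / 3.248 ≈ 26600 km².

26600 km²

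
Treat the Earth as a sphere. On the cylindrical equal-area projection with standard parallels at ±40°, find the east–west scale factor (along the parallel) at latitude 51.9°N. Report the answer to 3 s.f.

For cylindrical equal-area with standard parallel φ₀, h = cos φ / cos φ₀ and k = cos φ₀ / cos φ, so h·k = 1.
k = cos 40° / cos 51.9° = 0.7660/0.6170 = 1.241.

1.24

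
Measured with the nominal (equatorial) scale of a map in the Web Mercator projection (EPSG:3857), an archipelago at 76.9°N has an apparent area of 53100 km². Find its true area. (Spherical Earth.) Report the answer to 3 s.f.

2730 km²

For Mercator, h = k = sec φ (a conformal cylindrical projection has a single point scale, 1/cos φ).
Areal scale = k² = sec²φ = 1/cos²(76.9°) = 1/0.2267² = 19.47.
True area = apparent / (areal scale) = 53100 / 19.47 ≈ 2730 km².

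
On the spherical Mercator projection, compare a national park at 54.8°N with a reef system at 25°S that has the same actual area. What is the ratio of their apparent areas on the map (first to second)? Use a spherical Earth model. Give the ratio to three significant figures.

2.47

Mercator is conformal with k = sec φ, so areal scale = k² = sec²φ.
At 54.8°: sec²(54.8°) = 1/0.5764² = 3.010.
At 25°: sec²(25°) = 1/0.9063² = 1.217.
Ratio = 3.010/1.217 = cos²(25°)/cos²(54.8°) ≈ 2.47.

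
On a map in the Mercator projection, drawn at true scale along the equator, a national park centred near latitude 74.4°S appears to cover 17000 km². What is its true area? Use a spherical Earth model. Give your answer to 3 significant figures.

1230 km²

Mercator is conformal, so the point scale is isotropic: h = k = sec φ = 1/cos φ.
Areal scale = k² = sec²φ = 1/cos²(74.4°) = 1/0.2689² = 13.83.
True area = apparent / (areal scale) = 17000 / 13.83 ≈ 1230 km².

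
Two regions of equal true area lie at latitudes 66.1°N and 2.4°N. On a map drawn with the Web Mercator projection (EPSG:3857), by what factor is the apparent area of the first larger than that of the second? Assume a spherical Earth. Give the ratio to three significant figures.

Mercator areal scale is sec²φ.
At 66.1°: sec²(66.1°) = 1/0.4051² = 6.092.
At 2.4°: sec²(2.4°) = 1/0.9991² = 1.002.
Ratio = 6.092/1.002 = cos²(2.4°)/cos²(66.1°) ≈ 6.08.

6.08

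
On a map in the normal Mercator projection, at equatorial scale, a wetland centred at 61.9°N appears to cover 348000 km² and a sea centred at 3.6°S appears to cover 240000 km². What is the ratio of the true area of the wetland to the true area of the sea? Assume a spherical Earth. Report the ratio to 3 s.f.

0.323

Mercator's areal exaggeration is sec²φ; hence true area = (apparent area) · cos²φ.
True area of wetland: 348000 × cos²(61.9°) = 348000 × 0.2219 = 77200 km².
True area of sea: 240000 × cos²(3.6°) = 240000 × 0.9961 = 239100 km².
Ratio = 77200 / 239100 ≈ 0.323.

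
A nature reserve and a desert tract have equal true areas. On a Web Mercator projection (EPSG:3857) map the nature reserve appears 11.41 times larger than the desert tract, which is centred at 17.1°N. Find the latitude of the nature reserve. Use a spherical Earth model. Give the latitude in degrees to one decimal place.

Mercator areal scale is sec²φ, so apparent-area ratio = sec²φ₁ / sec²φ₂ = cos²φ₂ / cos²φ₁.
cos²φ₂ / cos²φ₁ = 11.41  ⇒  cos φ₁ = cos 17.1° / √11.41 = 0.9558/3.378 = 0.2830.
φ₁ = arccos(0.2830) ≈ 73.6°.

73.6°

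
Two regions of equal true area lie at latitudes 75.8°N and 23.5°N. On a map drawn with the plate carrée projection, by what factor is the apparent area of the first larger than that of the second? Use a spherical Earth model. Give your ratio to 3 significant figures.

3.74

In the plate carrée (x = Rλ, y = Rφ), meridians are true-scale (h = 1) and parallels are stretched by k = sec φ.
Areal scale at 75.8°: h·k = 1.000 × 4.077 = 4.077.
Areal scale at 23.5°: h·k = 1.000 × 1.090 = 1.090.
Ratio = 4.077/1.090 ≈ 3.74.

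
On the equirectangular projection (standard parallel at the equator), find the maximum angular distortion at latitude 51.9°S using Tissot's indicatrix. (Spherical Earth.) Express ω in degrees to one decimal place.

Plate carrée maps x = Rλ, y = Rφ. The meridian scale is h = 1 and the parallel scale is k = 1/cos φ = sec φ.
At 51.9°: h = 1.000, k = 1.621; principal scales a = 1.621, b = 1.000.
sin(ω/2) = (a − b)/(a + b) = 0.6207/2.621 = 0.2368, so ω = 2 arcsin(0.2368) ≈ 27.4°.

27.4°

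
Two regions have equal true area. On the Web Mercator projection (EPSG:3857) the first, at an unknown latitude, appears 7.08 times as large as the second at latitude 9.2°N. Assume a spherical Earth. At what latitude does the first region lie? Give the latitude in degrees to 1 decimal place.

68.2°

On Mercator, (apparent₁)/(apparent₂) = sec²φ₁ / sec²φ₂ when true areas are equal.
cos²φ₂ / cos²φ₁ = 7.08  ⇒  cos φ₁ = cos 9.2° / √7.08 = 0.9871/2.661 = 0.3710.
φ₁ = arccos(0.3710) ≈ 68.2°.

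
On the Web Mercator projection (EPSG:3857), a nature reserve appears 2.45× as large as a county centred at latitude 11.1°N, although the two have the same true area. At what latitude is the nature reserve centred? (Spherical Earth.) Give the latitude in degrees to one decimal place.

For equal true areas on Mercator, apparent areas scale as sec²φ, so the ratio is cos²φ₂ / cos²φ₁.
cos²φ₂ / cos²φ₁ = 2.45  ⇒  cos φ₁ = cos 11.1° / √2.45 = 0.9813/1.565 = 0.6269.
φ₁ = arccos(0.6269) ≈ 51.2°.

51.2°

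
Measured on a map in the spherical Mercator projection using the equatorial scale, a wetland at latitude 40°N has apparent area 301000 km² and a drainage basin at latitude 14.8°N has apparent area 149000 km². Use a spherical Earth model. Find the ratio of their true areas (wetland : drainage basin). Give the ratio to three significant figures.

1.27

Since Mercator area scale is 1/cos²φ, the true area equals the apparent area multiplied by cos²φ.
True area of wetland: 301000 × cos²(40°) = 301000 × 0.5868 = 176600 km².
True area of drainage basin: 149000 × cos²(14.8°) = 149000 × 0.9347 = 139300 km².
Ratio = 176600 / 139300 ≈ 1.27.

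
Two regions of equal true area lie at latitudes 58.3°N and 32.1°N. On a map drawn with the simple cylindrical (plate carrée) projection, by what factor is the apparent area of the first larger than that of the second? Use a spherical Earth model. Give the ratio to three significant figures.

Plate carrée maps x = Rλ, y = Rφ. The meridian scale is h = 1 and the parallel scale is k = 1/cos φ = sec φ.
Areal scale at 58.3°: h·k = 1.000 × 1.903 = 1.903.
Areal scale at 32.1°: h·k = 1.000 × 1.180 = 1.180.
Ratio = 1.903/1.180 ≈ 1.61.

1.61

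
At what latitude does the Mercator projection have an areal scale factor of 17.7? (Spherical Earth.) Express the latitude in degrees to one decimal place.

Mercator areal scale is sec²φ.
sec²φ = 17.7  ⇒  cos²φ = 0.05650  ⇒  cos φ = 0.2377.
φ = arccos(0.2377) ≈ 76.2°.

76.2°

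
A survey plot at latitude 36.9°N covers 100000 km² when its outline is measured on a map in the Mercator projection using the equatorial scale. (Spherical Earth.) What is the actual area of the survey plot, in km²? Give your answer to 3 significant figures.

63900 km²

For Mercator, h = k = sec φ (a conformal cylindrical projection has a single point scale, 1/cos φ).
Areal scale = k² = sec²φ = 1/cos²(36.9°) = 1/0.7997² = 1.564.
True area = apparent / (areal scale) = 100000 / 1.564 ≈ 63900 km².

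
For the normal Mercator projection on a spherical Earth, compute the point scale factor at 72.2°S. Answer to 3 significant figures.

The Mercator projection is conformal; its linear scale factor is the same in every direction and equals sec φ = 1/cos φ.
k = 1/cos 72.2° = 1/0.3057 = 3.271.

3.27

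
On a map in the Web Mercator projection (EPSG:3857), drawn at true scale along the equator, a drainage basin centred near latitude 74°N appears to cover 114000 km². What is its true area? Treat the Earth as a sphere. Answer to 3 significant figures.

8660 km²

The Mercator projection is conformal; its linear scale factor is the same in every direction and equals sec φ = 1/cos φ.
Areal scale = k² = sec²φ = 1/cos²(74°) = 1/0.2756² = 13.16.
True area = apparent / (areal scale) = 114000 / 13.16 ≈ 8660 km².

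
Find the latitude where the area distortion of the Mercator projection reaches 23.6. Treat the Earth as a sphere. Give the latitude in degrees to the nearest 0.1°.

78.1°

Mercator areal scale is sec²φ.
sec²φ = 23.6  ⇒  cos²φ = 0.04237  ⇒  cos φ = 0.2058.
φ = arccos(0.2058) ≈ 78.1°.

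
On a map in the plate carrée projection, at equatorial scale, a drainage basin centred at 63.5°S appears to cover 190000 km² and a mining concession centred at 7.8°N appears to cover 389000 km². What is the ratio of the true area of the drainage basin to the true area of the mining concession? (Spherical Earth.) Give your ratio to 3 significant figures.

0.220

On the plate carrée, areal scale = h·k = 1 × sec φ, so true area = apparent × cos φ.
True area of drainage basin: 190000 × cos(63.5°) = 190000 × 0.4462 = 84780 km².
True area of mining concession: 389000 × cos(7.8°) = 389000 × 0.9907 = 385400 km².
Ratio = 84780 / 385400 ≈ 0.220.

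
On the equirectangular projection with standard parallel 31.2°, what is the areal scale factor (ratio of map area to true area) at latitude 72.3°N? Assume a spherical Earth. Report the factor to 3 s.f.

2.81

In the equirectangular projection with standard parallel φ₀ = 31.2° (x = Rλ cos φ₀, y = Rφ), meridians are true-scale (h = 1) and the parallel scale is k = cos φ₀ / cos φ.
Areal scale = h·k = 1 × cos φ₀ / cos φ; at 72.3°, h = 1.000, k = 2.813, so h·k = 2.813.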